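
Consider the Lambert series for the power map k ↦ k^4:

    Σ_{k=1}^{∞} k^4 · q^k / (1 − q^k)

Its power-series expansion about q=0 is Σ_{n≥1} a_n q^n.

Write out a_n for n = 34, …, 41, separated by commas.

1419874, 1503652, 1813539, 1874162, 2215474, 2342084, 2734994, 2825762

q^34  k|34↦f(k): 34:1336336 17:83521 2:16 1:1  a_34=1419874
n=35: 1·35 5·7 7·5 35·1  f→[1+625+2401+1500625]=1503652
n=36: 1·36 2·18 3·12 4·9 6·6 9·4 12·3 18·2 36·1  f→[1+16+81+256+1296+6561+20736+104976+1679616]=1813539
q^37  k|37↦f(k): 1:1 37:1874161  a_37=1874162
q^38  k|38↦f(k): 38:2085136 19:130321 2:16 1:1  a_38=2215474
q^39  k|39↦f(k): 1:1 3:81 13:28561 39:2313441  a_39=2342084
[q^40] f(40)=2560000,f(20)=160000,f(10)=10000,f(8)=4096,f(5)=625,f(4)=256,f(2)=16,f(1)=1 ⇒ 2734994
n=41: 41·1 1·41  f→[2825761+1]=2825762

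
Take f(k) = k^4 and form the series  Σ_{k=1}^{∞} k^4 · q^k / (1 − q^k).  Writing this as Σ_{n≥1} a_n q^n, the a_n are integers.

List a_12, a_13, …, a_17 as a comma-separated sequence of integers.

22386, 28562, 40834, 51332, 69905, 83522

d|12:{1,2,3,4,6,12}  Σf=1+16+81+256+1296+20736=22386
n=13: 13·1 1·13  f→[28561+1]=28562
[q^14] f(1)=1,f(2)=16,f(7)=2401,f(14)=38416 ⇒ 40834
d|15:{1,3,5,15}  Σf=1+81+625+50625=51332
n=16: 1·16 2·8 4·4 8·2 16·1  f→[1+16+256+4096+65536]=69905
n=17: 1·17 17·1  f→[1+83521]=83522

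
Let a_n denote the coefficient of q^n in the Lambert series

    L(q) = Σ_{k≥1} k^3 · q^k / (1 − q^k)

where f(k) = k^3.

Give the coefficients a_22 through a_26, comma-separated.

11988, 12168, 16380, 15751, 19782

q^22  k|22↦f(k): 22:10648 11:1331 2:8 1:1  a_22=11988
n=23: 1·23 23·1  f→[1+12167]=12168
n=24: 1·24 2·12 3·8 4·6 6·4 8·3 12·2 24·1  f→[1+8+27+64+216+512+1728+13824]=16380
d|25:{1,5,25}  Σf=1+125+15625=15751
d|26:{26,13,2,1}  Σf=17576+2197+8+1=19782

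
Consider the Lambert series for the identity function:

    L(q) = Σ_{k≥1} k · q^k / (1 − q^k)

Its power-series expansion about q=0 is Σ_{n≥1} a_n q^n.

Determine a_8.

n=8: 8·1 4·2 2·4 1·8  f→[8+4+2+1]=15

a_8 = 15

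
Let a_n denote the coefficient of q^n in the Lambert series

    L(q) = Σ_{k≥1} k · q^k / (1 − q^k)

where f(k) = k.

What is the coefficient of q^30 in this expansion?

q^30  k|30↦f(k): 1:1 2:2 3:3 5:5 6:6 10:10 15:15 30:30  a_30=72

a_30 = 72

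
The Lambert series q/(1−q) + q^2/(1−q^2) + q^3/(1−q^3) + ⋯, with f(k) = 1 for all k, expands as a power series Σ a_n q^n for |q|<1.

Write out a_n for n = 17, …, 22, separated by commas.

2, 6, 2, 6, 4, 4

d|17:{1,17}  Σf=1+1=2
[q^18] f(1)=1,f(2)=1,f(3)=1,f(6)=1,f(9)=1,f(18)=1 ⇒ 6
[q^19] f(1)=1,f(19)=1 ⇒ 2
[q^20] f(20)=1,f(10)=1,f(5)=1,f(4)=1,f(2)=1,f(1)=1 ⇒ 6
q^21  k|21↦f(k): 21:1 7:1 3:1 1:1  a_21=4
q^22  k|22↦f(k): 22:1 11:1 2:1 1:1  a_22=4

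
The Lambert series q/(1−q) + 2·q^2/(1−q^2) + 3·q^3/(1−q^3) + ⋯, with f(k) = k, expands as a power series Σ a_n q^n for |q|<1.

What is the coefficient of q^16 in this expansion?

a_16 = 31

q^16  k|16↦f(k): 16:16 8:8 4:4 2:2 1:1  a_16=31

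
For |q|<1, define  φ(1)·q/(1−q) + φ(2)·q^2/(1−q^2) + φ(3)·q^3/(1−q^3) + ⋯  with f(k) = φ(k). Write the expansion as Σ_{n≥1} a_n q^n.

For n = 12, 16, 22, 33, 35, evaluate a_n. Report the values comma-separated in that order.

n=12: 1·12 2·6 3·4 4·3 6·2 12·1  φ→[1+1+2+2+2+4]=12
d|16:{1,2,4,8,16}  Σφ=1+1+2+4+8=16
n=22: 22·1 11·2 2·11 1·22  φ→[10+10+1+1]=22
[q^33] φ(33)=20,φ(11)=10,φ(3)=2,φ(1)=1 ⇒ 33
q^35  k|35↦φ(k): 1:1 5:4 7:6 35:24  a_35=35

12, 16, 22, 33, 35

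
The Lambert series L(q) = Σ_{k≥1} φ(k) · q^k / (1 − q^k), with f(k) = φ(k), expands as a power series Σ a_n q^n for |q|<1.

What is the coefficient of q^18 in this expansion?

q^18  k|18↦φ(k): 1:1 2:1 3:2 6:2 9:6 18:6  a_18=18

a_18 = 18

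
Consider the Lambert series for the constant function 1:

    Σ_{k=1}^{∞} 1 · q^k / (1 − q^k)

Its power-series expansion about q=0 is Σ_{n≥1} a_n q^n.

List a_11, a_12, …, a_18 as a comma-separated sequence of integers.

q^11  k|11↦f(k): 1:1 11:1  a_11=2
d|12:{1,2,3,4,6,12}  Σf=1+1+1+1+1+1=6
n=13: 13·1 1·13  f→[1+1]=2
q^14  k|14↦f(k): 14:1 7:1 2:1 1:1  a_14=4
[q^15] f(1)=1,f(3)=1,f(5)=1,f(15)=1 ⇒ 4
[q^16] f(16)=1,f(8)=1,f(4)=1,f(2)=1,f(1)=1 ⇒ 5
[q^17] f(17)=1,f(1)=1 ⇒ 2
q^18  k|18↦f(k): 18:1 9:1 6:1 3:1 2:1 1:1  a_18=6

2, 6, 2, 4, 4, 5, 2, 6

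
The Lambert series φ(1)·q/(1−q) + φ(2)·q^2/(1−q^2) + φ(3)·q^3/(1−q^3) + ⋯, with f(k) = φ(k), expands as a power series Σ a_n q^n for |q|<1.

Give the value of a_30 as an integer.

n=30: 1·30 2·15 3·10 5·6 6·5 10·3 15·2 30·1  φ→[1+1+2+4+2+4+8+8]=30

a_30 = 30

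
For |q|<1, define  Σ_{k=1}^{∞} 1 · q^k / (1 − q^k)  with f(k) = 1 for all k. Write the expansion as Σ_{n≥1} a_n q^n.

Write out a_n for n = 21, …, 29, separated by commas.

q^21  k|21↦f(k): 1:1 3:1 7:1 21:1  a_21=4
n=22: 1·22 2·11 11·2 22·1  f→[1+1+1+1]=4
q^23  k|23↦f(k): 23:1 1:1  a_23=2
[q^24] f(24)=1,f(12)=1,f(8)=1,f(6)=1,f(4)=1,f(3)=1,f(2)=1,f(1)=1 ⇒ 8
q^25  k|25↦f(k): 25:1 5:1 1:1  a_25=3
q^26  k|26↦f(k): 1:1 2:1 13:1 26:1  a_26=4
[q^27] f(1)=1,f(3)=1,f(9)=1,f(27)=1 ⇒ 4
n=28: 1·28 2·14 4·7 7·4 14·2 28·1  f→[1+1+1+1+1+1]=6
n=29: 1·29 29·1  f→[1+1]=2

4, 4, 2, 8, 3, 4, 4, 6, 2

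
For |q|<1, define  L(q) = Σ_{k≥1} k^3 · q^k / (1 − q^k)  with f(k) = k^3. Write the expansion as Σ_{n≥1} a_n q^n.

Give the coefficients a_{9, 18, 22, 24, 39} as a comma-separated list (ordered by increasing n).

757, 6813, 11988, 16380, 61544

n=9: 1·9 3·3 9·1  f→[1+27+729]=757
[q^18] f(1)=1,f(2)=8,f(3)=27,f(6)=216,f(9)=729,f(18)=5832 ⇒ 6813
d|22:{1,2,11,22}  Σf=1+8+1331+10648=11988
n=24: 1·24 2·12 3·8 4·6 6·4 8·3 12·2 24·1  f→[1+8+27+64+216+512+1728+13824]=16380
[q^39] f(39)=59319,f(13)=2197,f(3)=27,f(1)=1 ⇒ 61544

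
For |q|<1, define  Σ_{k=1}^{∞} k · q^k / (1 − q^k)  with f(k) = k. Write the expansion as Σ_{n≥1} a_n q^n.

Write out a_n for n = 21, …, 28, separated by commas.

32, 36, 24, 60, 31, 42, 40, 56

[q^21] f(21)=21,f(7)=7,f(3)=3,f(1)=1 ⇒ 32
q^22  k|22↦f(k): 1:1 2:2 11:11 22:22  a_22=36
n=23: 1·23 23·1  f→[1+23]=24
[q^24] f(1)=1,f(2)=2,f(3)=3,f(4)=4,f(6)=6,f(8)=8,f(12)=12,f(24)=24 ⇒ 60
n=25: 1·25 5·5 25·1  f→[1+5+25]=31
[q^26] f(26)=26,f(13)=13,f(2)=2,f(1)=1 ⇒ 42
[q^27] f(27)=27,f(9)=9,f(3)=3,f(1)=1 ⇒ 40
[q^28] f(1)=1,f(2)=2,f(4)=4,f(7)=7,f(14)=14,f(28)=28 ⇒ 56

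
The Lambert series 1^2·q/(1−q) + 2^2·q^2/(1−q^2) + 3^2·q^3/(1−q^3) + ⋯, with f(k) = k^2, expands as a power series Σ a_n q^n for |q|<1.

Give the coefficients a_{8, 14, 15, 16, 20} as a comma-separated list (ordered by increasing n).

85, 250, 260, 341, 546

q^8  k|8↦f(k): 8:64 4:16 2:4 1:1  a_8=85
q^14  k|14↦f(k): 1:1 2:4 7:49 14:196  a_14=250
d|15:{15,5,3,1}  Σf=225+25+9+1=260
q^16  k|16↦f(k): 1:1 2:4 4:16 8:64 16:256  a_16=341
q^20  k|20↦f(k): 1:1 2:4 4:16 5:25 10:100 20:400  a_20=546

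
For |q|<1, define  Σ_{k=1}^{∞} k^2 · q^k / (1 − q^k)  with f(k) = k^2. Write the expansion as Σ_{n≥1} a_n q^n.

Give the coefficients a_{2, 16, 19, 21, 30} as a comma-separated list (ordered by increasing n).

[q^2] f(2)=4,f(1)=1 ⇒ 5
[q^16] f(16)=256,f(8)=64,f(4)=16,f(2)=4,f(1)=1 ⇒ 341
n=19: 19·1 1·19  f→[361+1]=362
q^21  k|21↦f(k): 21:441 7:49 3:9 1:1  a_21=500
[q^30] f(30)=900,f(15)=225,f(10)=100,f(6)=36,f(5)=25,f(3)=9,f(2)=4,f(1)=1 ⇒ 1300

5, 341, 362, 500, 1300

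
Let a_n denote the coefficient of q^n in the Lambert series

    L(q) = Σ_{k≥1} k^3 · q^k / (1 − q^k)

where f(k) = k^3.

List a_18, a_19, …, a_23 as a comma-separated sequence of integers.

6813, 6860, 9198, 9632, 11988, 12168

d|18:{18,9,6,3,2,1}  Σf=5832+729+216+27+8+1=6813
n=19: 19·1 1·19  f→[6859+1]=6860
[q^20] f(20)=8000,f(10)=1000,f(5)=125,f(4)=64,f(2)=8,f(1)=1 ⇒ 9198
[q^21] f(1)=1,f(3)=27,f(7)=343,f(21)=9261 ⇒ 9632
d|22:{1,2,11,22}  Σf=1+8+1331+10648=11988
q^23  k|23↦f(k): 23:12167 1:1  a_23=12168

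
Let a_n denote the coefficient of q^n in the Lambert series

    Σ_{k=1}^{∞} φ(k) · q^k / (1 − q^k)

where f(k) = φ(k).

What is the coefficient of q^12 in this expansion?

d|12:{12,6,4,3,2,1}  Σφ=4+2+2+2+1+1=12

a_12 = 12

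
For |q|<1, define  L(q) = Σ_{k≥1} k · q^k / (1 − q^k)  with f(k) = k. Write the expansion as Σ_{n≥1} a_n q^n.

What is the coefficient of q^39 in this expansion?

d|39:{39,13,3,1}  Σf=39+13+3+1=56

a_39 = 56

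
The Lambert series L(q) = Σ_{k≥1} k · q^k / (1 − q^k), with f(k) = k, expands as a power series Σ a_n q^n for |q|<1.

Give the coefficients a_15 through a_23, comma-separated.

24, 31, 18, 39, 20, 42, 32, 36, 24

d|15:{1,3,5,15}  Σf=1+3+5+15=24
n=16: 16·1 8·2 4·4 2·8 1·16  f→[16+8+4+2+1]=31
d|17:{17,1}  Σf=17+1=18
[q^18] f(18)=18,f(9)=9,f(6)=6,f(3)=3,f(2)=2,f(1)=1 ⇒ 39
n=19: 19·1 1·19  f→[19+1]=20
d|20:{1,2,4,5,10,20}  Σf=1+2+4+5+10+20=42
q^21  k|21↦f(k): 21:21 7:7 3:3 1:1  a_21=32
n=22: 1·22 2·11 11·2 22·1  f→[1+2+11+22]=36
n=23: 1·23 23·1  f→[1+23]=24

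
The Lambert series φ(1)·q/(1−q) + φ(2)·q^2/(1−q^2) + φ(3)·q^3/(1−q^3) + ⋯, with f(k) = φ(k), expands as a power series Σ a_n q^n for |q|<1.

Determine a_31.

d|31:{31,1}  Σφ=30+1=31

a_31 = 31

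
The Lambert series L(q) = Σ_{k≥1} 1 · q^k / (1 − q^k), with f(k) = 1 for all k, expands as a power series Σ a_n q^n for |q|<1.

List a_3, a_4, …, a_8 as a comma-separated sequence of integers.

q^3  k|3↦f(k): 1:1 3:1  a_3=2
d|4:{4,2,1}  Σf=1+1+1=3
n=5: 5·1 1·5  f→[1+1]=2
n=6: 6·1 3·2 2·3 1·6  f→[1+1+1+1]=4
q^7  k|7↦f(k): 1:1 7:1  a_7=2
q^8  k|8↦f(k): 1:1 2:1 4:1 8:1  a_8=4

2, 3, 2, 4, 2, 4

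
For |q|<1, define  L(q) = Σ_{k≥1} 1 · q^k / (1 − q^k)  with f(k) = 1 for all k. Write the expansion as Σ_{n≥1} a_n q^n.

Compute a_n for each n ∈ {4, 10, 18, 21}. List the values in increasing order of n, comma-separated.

3, 4, 6, 4

q^4  k|4↦f(k): 1:1 2:1 4:1  a_4=3
[q^10] f(10)=1,f(5)=1,f(2)=1,f(1)=1 ⇒ 4
q^18  k|18↦f(k): 1:1 2:1 3:1 6:1 9:1 18:1  a_18=6
n=21: 21·1 7·3 3·7 1·21  f→[1+1+1+1]=4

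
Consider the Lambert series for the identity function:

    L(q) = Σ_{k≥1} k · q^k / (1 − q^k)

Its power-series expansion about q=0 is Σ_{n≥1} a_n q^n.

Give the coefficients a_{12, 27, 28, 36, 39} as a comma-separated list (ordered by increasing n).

[q^12] f(12)=12,f(6)=6,f(4)=4,f(3)=3,f(2)=2,f(1)=1 ⇒ 28
n=27: 1·27 3·9 9·3 27·1  f→[1+3+9+27]=40
q^28  k|28↦f(k): 28:28 14:14 7:7 4:4 2:2 1:1  a_28=56
d|36:{36,18,12,9,6,4,3,2,1}  Σf=36+18+12+9+6+4+3+2+1=91
[q^39] f(1)=1,f(3)=3,f(13)=13,f(39)=39 ⇒ 56

28, 40, 56, 91, 56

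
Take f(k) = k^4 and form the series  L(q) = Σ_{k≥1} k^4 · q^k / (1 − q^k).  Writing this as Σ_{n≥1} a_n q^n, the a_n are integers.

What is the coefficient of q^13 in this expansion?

n=13: 13·1 1·13  f→[28561+1]=28562

a_13 = 28562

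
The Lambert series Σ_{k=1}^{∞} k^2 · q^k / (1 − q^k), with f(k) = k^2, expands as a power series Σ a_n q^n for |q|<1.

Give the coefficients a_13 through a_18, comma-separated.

d|13:{1,13}  Σf=1+169=170
q^14  k|14↦f(k): 1:1 2:4 7:49 14:196  a_14=250
d|15:{15,5,3,1}  Σf=225+25+9+1=260
n=16: 16·1 8·2 4·4 2·8 1·16  f→[256+64+16+4+1]=341
d|17:{17,1}  Σf=289+1=290
d|18:{18,9,6,3,2,1}  Σf=324+81+36+9+4+1=455

170, 250, 260, 341, 290, 455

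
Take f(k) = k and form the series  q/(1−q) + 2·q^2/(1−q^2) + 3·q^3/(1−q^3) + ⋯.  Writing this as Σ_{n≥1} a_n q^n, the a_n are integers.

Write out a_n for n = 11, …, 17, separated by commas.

[q^11] f(11)=11,f(1)=1 ⇒ 12
[q^12] f(12)=12,f(6)=6,f(4)=4,f(3)=3,f(2)=2,f(1)=1 ⇒ 28
d|13:{1,13}  Σf=1+13=14
n=14: 14·1 7·2 2·7 1·14  f→[14+7+2+1]=24
q^15  k|15↦f(k): 15:15 5:5 3:3 1:1  a_15=24
n=16: 1·16 2·8 4·4 8·2 16·1  f→[1+2+4+8+16]=31
[q^17] f(17)=17,f(1)=1 ⇒ 18

12, 28, 14, 24, 24, 31, 18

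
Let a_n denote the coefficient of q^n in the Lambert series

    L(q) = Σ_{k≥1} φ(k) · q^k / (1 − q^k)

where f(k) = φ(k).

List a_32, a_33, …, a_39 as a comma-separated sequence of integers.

d|32:{1,2,4,8,16,32}  Σφ=1+1+2+4+8+16=32
[q^33] φ(1)=1,φ(3)=2,φ(11)=10,φ(33)=20 ⇒ 33
d|34:{1,2,17,34}  Σφ=1+1+16+16=34
[q^35] φ(1)=1,φ(5)=4,φ(7)=6,φ(35)=24 ⇒ 35
n=36: 1·36 2·18 3·12 4·9 6·6 9·4 12·3 18·2 36·1  φ→[1+1+2+2+2+6+4+6+12]=36
d|37:{1,37}  Σφ=1+36=37
n=38: 1·38 2·19 19·2 38·1  φ→[1+1+18+18]=38
q^39  k|39↦φ(k): 39:24 13:12 3:2 1:1  a_39=39

32, 33, 34, 35, 36, 37, 38, 39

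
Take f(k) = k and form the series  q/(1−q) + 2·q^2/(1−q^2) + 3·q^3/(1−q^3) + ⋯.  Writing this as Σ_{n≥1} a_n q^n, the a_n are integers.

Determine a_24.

n=24: 24·1 12·2 8·3 6·4 4·6 3·8 2·12 1·24  f→[24+12+8+6+4+3+2+1]=60

a_24 = 60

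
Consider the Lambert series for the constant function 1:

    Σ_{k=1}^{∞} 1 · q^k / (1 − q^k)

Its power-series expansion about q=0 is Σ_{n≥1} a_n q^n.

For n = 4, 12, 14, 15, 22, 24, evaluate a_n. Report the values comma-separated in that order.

d|4:{1,2,4}  Σf=1+1+1=3
n=12: 1·12 2·6 3·4 4·3 6·2 12·1  f→[1+1+1+1+1+1]=6
n=14: 14·1 7·2 2·7 1·14  f→[1+1+1+1]=4
d|15:{15,5,3,1}  Σf=1+1+1+1=4
n=22: 1·22 2·11 11·2 22·1  f→[1+1+1+1]=4
n=24: 1·24 2·12 3·8 4·6 6·4 8·3 12·2 24·1  f→[1+1+1+1+1+1+1+1]=8

3, 6, 4, 4, 4, 8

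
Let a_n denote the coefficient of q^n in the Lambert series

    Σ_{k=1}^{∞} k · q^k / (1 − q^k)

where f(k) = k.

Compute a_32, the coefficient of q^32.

a_32 = 63

q^32  k|32↦f(k): 32:32 16:16 8:8 4:4 2:2 1:1  a_32=63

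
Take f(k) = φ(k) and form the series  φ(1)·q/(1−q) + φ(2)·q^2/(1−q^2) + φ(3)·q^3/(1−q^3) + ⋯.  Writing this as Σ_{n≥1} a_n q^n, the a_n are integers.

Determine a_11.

n=11: 11·1 1·11  φ→[10+1]=11

a_11 = 11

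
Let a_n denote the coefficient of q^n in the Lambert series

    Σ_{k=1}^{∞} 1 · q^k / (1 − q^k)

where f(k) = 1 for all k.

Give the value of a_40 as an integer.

a_40 = 8

d|40:{40,20,10,8,5,4,2,1}  Σf=1+1+1+1+1+1+1+1=8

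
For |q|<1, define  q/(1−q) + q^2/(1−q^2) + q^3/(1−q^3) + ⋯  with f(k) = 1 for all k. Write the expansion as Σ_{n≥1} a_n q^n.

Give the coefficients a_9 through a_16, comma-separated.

n=9: 1·9 3·3 9·1  f→[1+1+1]=3
n=10: 1·10 2·5 5·2 10·1  f→[1+1+1+1]=4
d|11:{1,11}  Σf=1+1=2
d|12:{12,6,4,3,2,1}  Σf=1+1+1+1+1+1=6
n=13: 13·1 1·13  f→[1+1]=2
n=14: 14·1 7·2 2·7 1·14  f→[1+1+1+1]=4
[q^15] f(1)=1,f(3)=1,f(5)=1,f(15)=1 ⇒ 4
q^16  k|16↦f(k): 1:1 2:1 4:1 8:1 16:1  a_16=5

3, 4, 2, 6, 2, 4, 4, 5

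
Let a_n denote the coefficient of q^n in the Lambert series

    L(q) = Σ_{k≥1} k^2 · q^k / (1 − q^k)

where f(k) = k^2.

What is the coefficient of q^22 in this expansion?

a_22 = 610

q^22  k|22↦f(k): 22:484 11:121 2:4 1:1  a_22=610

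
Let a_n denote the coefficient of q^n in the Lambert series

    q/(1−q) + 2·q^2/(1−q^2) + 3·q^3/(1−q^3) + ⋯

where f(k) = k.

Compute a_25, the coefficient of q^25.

d|25:{25,5,1}  Σf=25+5+1=31

a_25 = 31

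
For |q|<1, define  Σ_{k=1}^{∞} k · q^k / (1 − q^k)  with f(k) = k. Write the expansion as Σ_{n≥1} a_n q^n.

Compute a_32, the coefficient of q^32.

[q^32] f(1)=1,f(2)=2,f(4)=4,f(8)=8,f(16)=16,f(32)=32 ⇒ 63

a_32 = 63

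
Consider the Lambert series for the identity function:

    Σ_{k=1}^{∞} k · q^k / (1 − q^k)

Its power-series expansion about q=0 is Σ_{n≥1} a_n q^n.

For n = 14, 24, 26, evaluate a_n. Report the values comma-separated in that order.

24, 60, 42

d|14:{14,7,2,1}  Σf=14+7+2+1=24
n=24: 1·24 2·12 3·8 4·6 6·4 8·3 12·2 24·1  f→[1+2+3+4+6+8+12+24]=60
[q^26] f(1)=1,f(2)=2,f(13)=13,f(26)=26 ⇒ 42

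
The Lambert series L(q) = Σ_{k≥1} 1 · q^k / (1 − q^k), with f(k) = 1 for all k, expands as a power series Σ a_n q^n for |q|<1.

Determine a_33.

a_33 = 4

d|33:{33,11,3,1}  Σf=1+1+1+1=4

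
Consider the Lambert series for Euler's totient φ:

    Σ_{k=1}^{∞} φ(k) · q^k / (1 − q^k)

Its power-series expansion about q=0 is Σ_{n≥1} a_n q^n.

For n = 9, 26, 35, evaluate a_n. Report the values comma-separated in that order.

d|9:{9,3,1}  Σφ=6+2+1=9
n=26: 26·1 13·2 2·13 1·26  φ→[12+12+1+1]=26
n=35: 35·1 7·5 5·7 1·35  φ→[24+6+4+1]=35

9, 26, 35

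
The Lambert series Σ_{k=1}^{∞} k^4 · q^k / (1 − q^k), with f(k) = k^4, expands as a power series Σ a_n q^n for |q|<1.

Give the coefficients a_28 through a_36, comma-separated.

655746, 707282, 872644, 923522, 1118481, 1200644, 1419874, 1503652, 1813539

[q^28] f(28)=614656,f(14)=38416,f(7)=2401,f(4)=256,f(2)=16,f(1)=1 ⇒ 655746
q^29  k|29↦f(k): 1:1 29:707281  a_29=707282
d|30:{30,15,10,6,5,3,2,1}  Σf=810000+50625+10000+1296+625+81+16+1=872644
n=31: 31·1 1·31  f→[923521+1]=923522
[q^32] f(32)=1048576,f(16)=65536,f(8)=4096,f(4)=256,f(2)=16,f(1)=1 ⇒ 1118481
n=33: 33·1 11·3 3·11 1·33  f→[1185921+14641+81+1]=1200644
[q^34] f(1)=1,f(2)=16,f(17)=83521,f(34)=1336336 ⇒ 1419874
n=35: 1·35 5·7 7·5 35·1  f→[1+625+2401+1500625]=1503652
q^36  k|36↦f(k): 36:1679616 18:104976 12:20736 9:6561 6:1296 4:256 3:81 2:16 1:1  a_36=1813539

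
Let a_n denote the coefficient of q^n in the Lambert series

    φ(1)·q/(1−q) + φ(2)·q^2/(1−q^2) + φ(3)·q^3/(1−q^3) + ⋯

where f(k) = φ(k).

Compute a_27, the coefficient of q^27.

[q^27] φ(1)=1,φ(3)=2,φ(9)=6,φ(27)=18 ⇒ 27

a_27 = 27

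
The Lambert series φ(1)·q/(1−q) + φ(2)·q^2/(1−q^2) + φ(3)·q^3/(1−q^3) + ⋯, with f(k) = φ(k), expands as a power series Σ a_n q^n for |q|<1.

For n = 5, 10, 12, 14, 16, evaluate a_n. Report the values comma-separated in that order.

d|5:{1,5}  Σφ=1+4=5
[q^10] φ(1)=1,φ(2)=1,φ(5)=4,φ(10)=4 ⇒ 10
d|12:{1,2,3,4,6,12}  Σφ=1+1+2+2+2+4=12
n=14: 14·1 7·2 2·7 1·14  φ→[6+6+1+1]=14
[q^16] φ(16)=8,φ(8)=4,φ(4)=2,φ(2)=1,φ(1)=1 ⇒ 16

5, 10, 12, 14, 16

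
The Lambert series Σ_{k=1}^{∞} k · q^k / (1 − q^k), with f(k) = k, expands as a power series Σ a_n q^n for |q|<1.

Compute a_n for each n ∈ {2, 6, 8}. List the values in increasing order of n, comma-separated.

3, 12, 15

[q^2] f(1)=1,f(2)=2 ⇒ 3
d|6:{6,3,2,1}  Σf=6+3+2+1=12
q^8  k|8↦f(k): 8:8 4:4 2:2 1:1  a_8=15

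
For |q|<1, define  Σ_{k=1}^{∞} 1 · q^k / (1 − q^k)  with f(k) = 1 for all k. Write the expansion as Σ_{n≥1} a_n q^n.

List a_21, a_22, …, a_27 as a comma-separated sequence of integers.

4, 4, 2, 8, 3, 4, 4

n=21: 1·21 3·7 7·3 21·1  f→[1+1+1+1]=4
n=22: 1·22 2·11 11·2 22·1  f→[1+1+1+1]=4
d|23:{1,23}  Σf=1+1=2
d|24:{1,2,3,4,6,8,12,24}  Σf=1+1+1+1+1+1+1+1=8
q^25  k|25↦f(k): 25:1 5:1 1:1  a_25=3
q^26  k|26↦f(k): 1:1 2:1 13:1 26:1  a_26=4
q^27  k|27↦f(k): 1:1 3:1 9:1 27:1  a_27=4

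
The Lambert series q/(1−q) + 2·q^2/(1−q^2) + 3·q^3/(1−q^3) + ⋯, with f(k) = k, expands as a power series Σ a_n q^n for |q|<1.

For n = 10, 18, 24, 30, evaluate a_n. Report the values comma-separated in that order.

n=10: 10·1 5·2 2·5 1·10  f→[10+5+2+1]=18
q^18  k|18↦f(k): 18:18 9:9 6:6 3:3 2:2 1:1  a_18=39
d|24:{1,2,3,4,6,8,12,24}  Σf=1+2+3+4+6+8+12+24=60
n=30: 30·1 15·2 10·3 6·5 5·6 3·10 2·15 1·30  f→[30+15+10+6+5+3+2+1]=72

18, 39, 60, 72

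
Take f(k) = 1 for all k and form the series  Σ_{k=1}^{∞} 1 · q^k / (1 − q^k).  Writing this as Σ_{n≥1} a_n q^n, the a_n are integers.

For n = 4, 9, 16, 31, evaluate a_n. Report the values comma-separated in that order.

[q^4] f(1)=1,f(2)=1,f(4)=1 ⇒ 3
[q^9] f(9)=1,f(3)=1,f(1)=1 ⇒ 3
q^16  k|16↦f(k): 16:1 8:1 4:1 2:1 1:1  a_16=5
d|31:{1,31}  Σf=1+1=2

3, 3, 5, 2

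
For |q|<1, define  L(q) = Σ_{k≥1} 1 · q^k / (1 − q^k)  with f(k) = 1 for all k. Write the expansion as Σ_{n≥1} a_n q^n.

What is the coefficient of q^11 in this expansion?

a_11 = 2

n=11: 11·1 1·11  f→[1+1]=2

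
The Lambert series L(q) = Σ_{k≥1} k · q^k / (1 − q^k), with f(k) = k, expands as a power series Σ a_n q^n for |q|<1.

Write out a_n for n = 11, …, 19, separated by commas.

12, 28, 14, 24, 24, 31, 18, 39, 20

q^11  k|11↦f(k): 1:1 11:11  a_11=12
n=12: 1·12 2·6 3·4 4·3 6·2 12·1  f→[1+2+3+4+6+12]=28
q^13  k|13↦f(k): 1:1 13:13  a_13=14
q^14  k|14↦f(k): 14:14 7:7 2:2 1:1  a_14=24
q^15  k|15↦f(k): 15:15 5:5 3:3 1:1  a_15=24
d|16:{16,8,4,2,1}  Σf=16+8+4+2+1=31
q^17  k|17↦f(k): 1:1 17:17  a_17=18
q^18  k|18↦f(k): 1:1 2:2 3:3 6:6 9:9 18:18  a_18=39
[q^19] f(1)=1,f(19)=19 ⇒ 20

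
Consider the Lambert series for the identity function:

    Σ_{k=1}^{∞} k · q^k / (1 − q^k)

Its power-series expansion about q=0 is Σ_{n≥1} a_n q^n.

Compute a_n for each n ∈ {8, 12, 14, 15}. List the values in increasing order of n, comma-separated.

q^8  k|8↦f(k): 1:1 2:2 4:4 8:8  a_8=15
d|12:{12,6,4,3,2,1}  Σf=12+6+4+3+2+1=28
[q^14] f(1)=1,f(2)=2,f(7)=7,f(14)=14 ⇒ 24
q^15  k|15↦f(k): 15:15 5:5 3:3 1:1  a_15=24

15, 28, 24, 24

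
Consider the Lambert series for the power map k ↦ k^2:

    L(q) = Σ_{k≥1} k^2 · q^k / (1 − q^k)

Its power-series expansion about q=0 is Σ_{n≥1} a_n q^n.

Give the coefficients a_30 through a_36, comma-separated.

d|30:{1,2,3,5,6,10,15,30}  Σf=1+4+9+25+36+100+225+900=1300
n=31: 1·31 31·1  f→[1+961]=962
n=32: 32·1 16·2 8·4 4·8 2·16 1·32  f→[1024+256+64+16+4+1]=1365
d|33:{1,3,11,33}  Σf=1+9+121+1089=1220
n=34: 34·1 17·2 2·17 1·34  f→[1156+289+4+1]=1450
d|35:{1,5,7,35}  Σf=1+25+49+1225=1300
n=36: 1·36 2·18 3·12 4·9 6·6 9·4 12·3 18·2 36·1  f→[1+4+9+16+36+81+144+324+1296]=1911

1300, 962, 1365, 1220, 1450, 1300, 1911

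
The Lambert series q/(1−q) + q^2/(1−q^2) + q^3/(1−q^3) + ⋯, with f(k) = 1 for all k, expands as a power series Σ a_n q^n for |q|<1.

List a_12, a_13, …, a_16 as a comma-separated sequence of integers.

[q^12] f(12)=1,f(6)=1,f(4)=1,f(3)=1,f(2)=1,f(1)=1 ⇒ 6
[q^13] f(13)=1,f(1)=1 ⇒ 2
q^14  k|14↦f(k): 1:1 2:1 7:1 14:1  a_14=4
[q^15] f(1)=1,f(3)=1,f(5)=1,f(15)=1 ⇒ 4
d|16:{16,8,4,2,1}  Σf=1+1+1+1+1=5

6, 2, 4, 4, 5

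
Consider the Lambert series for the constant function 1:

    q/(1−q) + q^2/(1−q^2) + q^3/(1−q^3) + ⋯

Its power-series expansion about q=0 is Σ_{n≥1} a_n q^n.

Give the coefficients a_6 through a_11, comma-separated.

4, 2, 4, 3, 4, 2

d|6:{6,3,2,1}  Σf=1+1+1+1=4
d|7:{7,1}  Σf=1+1=2
q^8  k|8↦f(k): 1:1 2:1 4:1 8:1  a_8=4
[q^9] f(1)=1,f(3)=1,f(9)=1 ⇒ 3
n=10: 10·1 5·2 2·5 1·10  f→[1+1+1+1]=4
q^11  k|11↦f(k): 1:1 11:1  a_11=2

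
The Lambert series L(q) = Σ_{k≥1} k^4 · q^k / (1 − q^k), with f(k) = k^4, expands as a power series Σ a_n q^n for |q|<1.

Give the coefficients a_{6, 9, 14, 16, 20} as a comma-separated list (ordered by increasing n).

1394, 6643, 40834, 69905, 170898

n=6: 6·1 3·2 2·3 1·6  f→[1296+81+16+1]=1394
d|9:{1,3,9}  Σf=1+81+6561=6643
d|14:{1,2,7,14}  Σf=1+16+2401+38416=40834
[q^16] f(16)=65536,f(8)=4096,f(4)=256,f(2)=16,f(1)=1 ⇒ 69905
n=20: 1·20 2·10 4·5 5·4 10·2 20·1  f→[1+16+256+625+10000+160000]=170898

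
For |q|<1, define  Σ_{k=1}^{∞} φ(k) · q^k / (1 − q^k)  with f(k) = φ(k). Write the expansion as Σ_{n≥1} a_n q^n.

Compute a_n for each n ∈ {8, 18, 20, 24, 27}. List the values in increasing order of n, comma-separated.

q^8  k|8↦φ(k): 1:1 2:1 4:2 8:4  a_8=8
q^18  k|18↦φ(k): 1:1 2:1 3:2 6:2 9:6 18:6  a_18=18
n=20: 20·1 10·2 5·4 4·5 2·10 1·20  φ→[8+4+4+2+1+1]=20
q^24  k|24↦φ(k): 24:8 12:4 8:4 6:2 4:2 3:2 2:1 1:1  a_24=24
d|27:{1,3,9,27}  Σφ=1+2+6+18=27

8, 18, 20, 24, 27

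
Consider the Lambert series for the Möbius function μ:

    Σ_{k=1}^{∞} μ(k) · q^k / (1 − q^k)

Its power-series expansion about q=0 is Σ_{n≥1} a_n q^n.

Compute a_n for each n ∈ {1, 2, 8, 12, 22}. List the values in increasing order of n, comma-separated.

d|1:{1}  Σμ=1=1
n=2: 1·2 2·1  μ→[1+(-1)]=0
[q^8] μ(8)=0,μ(4)=0,μ(2)=-1,μ(1)=1 ⇒ 0
q^12  k|12↦μ(k): 12:0 6:1 4:0 3:-1 2:-1 1:1  a_12=0
d|22:{22,11,2,1}  Σμ=1+(-1)+(-1)+1=0

1, 0, 0, 0, 0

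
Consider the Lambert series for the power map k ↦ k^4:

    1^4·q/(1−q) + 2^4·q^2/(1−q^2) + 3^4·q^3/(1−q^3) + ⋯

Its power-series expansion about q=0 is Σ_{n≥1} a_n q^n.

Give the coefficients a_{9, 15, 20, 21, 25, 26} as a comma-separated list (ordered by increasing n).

6643, 51332, 170898, 196964, 391251, 485554

n=9: 9·1 3·3 1·9  f→[6561+81+1]=6643
n=15: 15·1 5·3 3·5 1·15  f→[50625+625+81+1]=51332
[q^20] f(1)=1,f(2)=16,f(4)=256,f(5)=625,f(10)=10000,f(20)=160000 ⇒ 170898
[q^21] f(21)=194481,f(7)=2401,f(3)=81,f(1)=1 ⇒ 196964
[q^25] f(25)=390625,f(5)=625,f(1)=1 ⇒ 391251
d|26:{1,2,13,26}  Σf=1+16+28561+456976=485554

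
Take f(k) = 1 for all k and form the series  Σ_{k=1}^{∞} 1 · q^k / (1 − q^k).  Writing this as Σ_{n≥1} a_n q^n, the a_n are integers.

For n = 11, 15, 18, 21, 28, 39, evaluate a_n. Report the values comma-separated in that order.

[q^11] f(11)=1,f(1)=1 ⇒ 2
d|15:{1,3,5,15}  Σf=1+1+1+1=4
d|18:{1,2,3,6,9,18}  Σf=1+1+1+1+1+1=6
n=21: 21·1 7·3 3·7 1·21  f→[1+1+1+1]=4
d|28:{28,14,7,4,2,1}  Σf=1+1+1+1+1+1=6
[q^39] f(39)=1,f(13)=1,f(3)=1,f(1)=1 ⇒ 4

2, 4, 6, 4, 6, 4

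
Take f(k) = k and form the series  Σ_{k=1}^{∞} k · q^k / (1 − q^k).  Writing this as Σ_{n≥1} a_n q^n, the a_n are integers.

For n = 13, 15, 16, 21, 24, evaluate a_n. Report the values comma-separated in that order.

14, 24, 31, 32, 60

q^13  k|13↦f(k): 13:13 1:1  a_13=14
q^15  k|15↦f(k): 1:1 3:3 5:5 15:15  a_15=24
[q^16] f(16)=16,f(8)=8,f(4)=4,f(2)=2,f(1)=1 ⇒ 31
q^21  k|21↦f(k): 1:1 3:3 7:7 21:21  a_21=32
n=24: 24·1 12·2 8·3 6·4 4·6 3·8 2·12 1·24  f→[24+12+8+6+4+3+2+1]=60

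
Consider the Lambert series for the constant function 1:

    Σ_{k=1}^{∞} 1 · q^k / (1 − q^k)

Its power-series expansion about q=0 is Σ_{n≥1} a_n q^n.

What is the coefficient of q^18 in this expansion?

q^18  k|18↦f(k): 18:1 9:1 6:1 3:1 2:1 1:1  a_18=6

a_18 = 6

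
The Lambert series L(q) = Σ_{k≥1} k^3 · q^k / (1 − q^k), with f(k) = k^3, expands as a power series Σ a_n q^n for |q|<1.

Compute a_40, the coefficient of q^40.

a_40 = 73710

n=40: 40·1 20·2 10·4 8·5 5·8 4·10 2·20 1·40  f→[64000+8000+1000+512+125+64+8+1]=73710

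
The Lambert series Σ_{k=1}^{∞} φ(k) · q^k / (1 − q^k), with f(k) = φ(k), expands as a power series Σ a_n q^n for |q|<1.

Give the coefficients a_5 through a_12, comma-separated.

n=5: 1·5 5·1  φ→[1+4]=5
d|6:{6,3,2,1}  Σφ=2+2+1+1=6
q^7  k|7↦φ(k): 7:6 1:1  a_7=7
n=8: 8·1 4·2 2·4 1·8  φ→[4+2+1+1]=8
q^9  k|9↦φ(k): 9:6 3:2 1:1  a_9=9
n=10: 1·10 2·5 5·2 10·1  φ→[1+1+4+4]=10
q^11  k|11↦φ(k): 11:10 1:1  a_11=11
q^12  k|12↦φ(k): 12:4 6:2 4:2 3:2 2:1 1:1  a_12=12

5, 6, 7, 8, 9, 10, 11, 12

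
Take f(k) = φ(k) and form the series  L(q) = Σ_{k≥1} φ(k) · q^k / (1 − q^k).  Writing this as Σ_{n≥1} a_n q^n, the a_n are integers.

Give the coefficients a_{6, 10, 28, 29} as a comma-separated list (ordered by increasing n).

q^6  k|6↦φ(k): 1:1 2:1 3:2 6:2  a_6=6
q^10  k|10↦φ(k): 1:1 2:1 5:4 10:4  a_10=10
n=28: 1·28 2·14 4·7 7·4 14·2 28·1  φ→[1+1+2+6+6+12]=28
q^29  k|29↦φ(k): 29:28 1:1  a_29=29

6, 10, 28, 29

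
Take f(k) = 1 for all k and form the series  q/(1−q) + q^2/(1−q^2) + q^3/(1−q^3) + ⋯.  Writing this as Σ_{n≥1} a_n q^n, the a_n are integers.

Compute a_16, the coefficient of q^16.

d|16:{16,8,4,2,1}  Σf=1+1+1+1+1=5

a_16 = 5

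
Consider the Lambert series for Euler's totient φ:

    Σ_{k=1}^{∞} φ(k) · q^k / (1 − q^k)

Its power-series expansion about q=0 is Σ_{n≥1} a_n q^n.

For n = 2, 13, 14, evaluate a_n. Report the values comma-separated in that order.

d|2:{2,1}  Σφ=1+1=2
q^13  k|13↦φ(k): 1:1 13:12  a_13=13
d|14:{14,7,2,1}  Σφ=6+6+1+1=14

2, 13, 14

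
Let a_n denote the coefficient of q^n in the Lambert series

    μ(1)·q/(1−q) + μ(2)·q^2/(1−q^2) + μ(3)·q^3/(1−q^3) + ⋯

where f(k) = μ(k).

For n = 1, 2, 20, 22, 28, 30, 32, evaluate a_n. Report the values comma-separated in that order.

q^1  k|1↦μ(k): 1:1  a_1=1
d|2:{2,1}  Σμ=(-1)+1=0
q^20  k|20↦μ(k): 20:0 10:1 5:-1 4:0 2:-1 1:1  a_20=0
d|22:{22,11,2,1}  Σμ=1+(-1)+(-1)+1=0
n=28: 28·1 14·2 7·4 4·7 2·14 1·28  μ→[0+1+(-1)+0+(-1)+1]=0
[q^30] μ(30)=-1,μ(15)=1,μ(10)=1,μ(6)=1,μ(5)=-1,μ(3)=-1,μ(2)=-1,μ(1)=1 ⇒ 0
d|32:{1,2,4,8,16,32}  Σμ=1+(-1)+0+0+0+0=0

1, 0, 0, 0, 0, 0, 0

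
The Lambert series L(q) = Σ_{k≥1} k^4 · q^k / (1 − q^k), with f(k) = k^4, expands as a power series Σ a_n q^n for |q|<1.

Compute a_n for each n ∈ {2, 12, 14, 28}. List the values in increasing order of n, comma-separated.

d|2:{1,2}  Σf=1+16=17
[q^12] f(12)=20736,f(6)=1296,f(4)=256,f(3)=81,f(2)=16,f(1)=1 ⇒ 22386
d|14:{14,7,2,1}  Σf=38416+2401+16+1=40834
[q^28] f(28)=614656,f(14)=38416,f(7)=2401,f(4)=256,f(2)=16,f(1)=1 ⇒ 655746

17, 22386, 40834, 655746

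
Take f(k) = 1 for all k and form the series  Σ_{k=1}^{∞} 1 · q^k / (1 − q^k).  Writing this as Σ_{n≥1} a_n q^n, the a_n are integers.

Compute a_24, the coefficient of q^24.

a_24 = 8

d|24:{24,12,8,6,4,3,2,1}  Σf=1+1+1+1+1+1+1+1=8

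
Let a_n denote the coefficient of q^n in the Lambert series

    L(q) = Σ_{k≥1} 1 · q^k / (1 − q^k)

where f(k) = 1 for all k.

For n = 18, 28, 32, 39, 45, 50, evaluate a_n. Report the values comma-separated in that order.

6, 6, 6, 4, 6, 6

[q^18] f(1)=1,f(2)=1,f(3)=1,f(6)=1,f(9)=1,f(18)=1 ⇒ 6
[q^28] f(1)=1,f(2)=1,f(4)=1,f(7)=1,f(14)=1,f(28)=1 ⇒ 6
[q^32] f(1)=1,f(2)=1,f(4)=1,f(8)=1,f(16)=1,f(32)=1 ⇒ 6
n=39: 39·1 13·3 3·13 1·39  f→[1+1+1+1]=4
d|45:{1,3,5,9,15,45}  Σf=1+1+1+1+1+1=6
n=50: 1·50 2·25 5·10 10·5 25·2 50·1  f→[1+1+1+1+1+1]=6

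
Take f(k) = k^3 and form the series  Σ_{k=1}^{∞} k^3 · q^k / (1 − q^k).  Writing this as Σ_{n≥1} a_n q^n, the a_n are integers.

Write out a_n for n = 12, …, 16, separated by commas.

q^12  k|12↦f(k): 1:1 2:8 3:27 4:64 6:216 12:1728  a_12=2044
n=13: 1·13 13·1  f→[1+2197]=2198
q^14  k|14↦f(k): 1:1 2:8 7:343 14:2744  a_14=3096
[q^15] f(15)=3375,f(5)=125,f(3)=27,f(1)=1 ⇒ 3528
d|16:{1,2,4,8,16}  Σf=1+8+64+512+4096=4681

2044, 2198, 3096, 3528, 4681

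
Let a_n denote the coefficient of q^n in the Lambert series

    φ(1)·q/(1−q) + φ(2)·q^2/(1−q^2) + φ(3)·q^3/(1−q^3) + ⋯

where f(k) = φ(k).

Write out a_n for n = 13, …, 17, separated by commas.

d|13:{1,13}  Σφ=1+12=13
[q^14] φ(1)=1,φ(2)=1,φ(7)=6,φ(14)=6 ⇒ 14
n=15: 1·15 3·5 5·3 15·1  φ→[1+2+4+8]=15
d|16:{1,2,4,8,16}  Σφ=1+1+2+4+8=16
[q^17] φ(1)=1,φ(17)=16 ⇒ 17

13, 14, 15, 16, 17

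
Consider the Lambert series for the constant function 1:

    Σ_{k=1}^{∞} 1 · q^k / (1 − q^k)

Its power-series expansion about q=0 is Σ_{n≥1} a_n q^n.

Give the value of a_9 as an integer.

q^9  k|9↦f(k): 9:1 3:1 1:1  a_9=3

a_9 = 3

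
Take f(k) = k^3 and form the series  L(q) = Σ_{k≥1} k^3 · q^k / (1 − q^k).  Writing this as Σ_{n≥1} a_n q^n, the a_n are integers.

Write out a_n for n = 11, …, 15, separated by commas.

1332, 2044, 2198, 3096, 3528

n=11: 1·11 11·1  f→[1+1331]=1332
d|12:{1,2,3,4,6,12}  Σf=1+8+27+64+216+1728=2044
[q^13] f(13)=2197,f(1)=1 ⇒ 2198
n=14: 14·1 7·2 2·7 1·14  f→[2744+343+8+1]=3096
[q^15] f(15)=3375,f(5)=125,f(3)=27,f(1)=1 ⇒ 3528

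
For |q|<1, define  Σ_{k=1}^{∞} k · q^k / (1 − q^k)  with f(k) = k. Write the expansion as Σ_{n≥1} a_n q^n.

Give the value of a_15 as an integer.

[q^15] f(15)=15,f(5)=5,f(3)=3,f(1)=1 ⇒ 24

a_15 = 24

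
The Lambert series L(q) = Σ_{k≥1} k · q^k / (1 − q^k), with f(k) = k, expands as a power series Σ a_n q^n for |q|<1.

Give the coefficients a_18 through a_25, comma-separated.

q^18  k|18↦f(k): 18:18 9:9 6:6 3:3 2:2 1:1  a_18=39
n=19: 19·1 1·19  f→[19+1]=20
[q^20] f(1)=1,f(2)=2,f(4)=4,f(5)=5,f(10)=10,f(20)=20 ⇒ 42
q^21  k|21↦f(k): 1:1 3:3 7:7 21:21  a_21=32
[q^22] f(22)=22,f(11)=11,f(2)=2,f(1)=1 ⇒ 36
[q^23] f(23)=23,f(1)=1 ⇒ 24
d|24:{1,2,3,4,6,8,12,24}  Σf=1+2+3+4+6+8+12+24=60
[q^25] f(25)=25,f(5)=5,f(1)=1 ⇒ 31

39, 20, 42, 32, 36, 24, 60, 31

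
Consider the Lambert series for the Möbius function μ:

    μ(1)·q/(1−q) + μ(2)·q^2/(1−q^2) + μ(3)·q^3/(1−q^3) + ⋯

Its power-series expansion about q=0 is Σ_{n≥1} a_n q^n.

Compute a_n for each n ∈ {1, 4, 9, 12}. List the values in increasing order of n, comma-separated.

1, 0, 0, 0

d|1:{1}  Σμ=1=1
q^4  k|4↦μ(k): 4:0 2:-1 1:1  a_4=0
d|9:{9,3,1}  Σμ=0+(-1)+1=0
n=12: 1·12 2·6 3·4 4·3 6·2 12·1  μ→[1+(-1)+(-1)+0+1+0]=0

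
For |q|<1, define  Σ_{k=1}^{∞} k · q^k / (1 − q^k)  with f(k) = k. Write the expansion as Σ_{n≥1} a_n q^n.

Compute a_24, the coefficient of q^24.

d|24:{1,2,3,4,6,8,12,24}  Σf=1+2+3+4+6+8+12+24=60

a_24 = 60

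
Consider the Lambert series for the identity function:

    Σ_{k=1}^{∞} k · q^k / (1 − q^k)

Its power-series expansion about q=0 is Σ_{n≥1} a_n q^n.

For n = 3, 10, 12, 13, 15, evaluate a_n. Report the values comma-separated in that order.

[q^3] f(3)=3,f(1)=1 ⇒ 4
[q^10] f(1)=1,f(2)=2,f(5)=5,f(10)=10 ⇒ 18
[q^12] f(1)=1,f(2)=2,f(3)=3,f(4)=4,f(6)=6,f(12)=12 ⇒ 28
q^13  k|13↦f(k): 13:13 1:1  a_13=14
q^15  k|15↦f(k): 1:1 3:3 5:5 15:15  a_15=24

4, 18, 28, 14, 24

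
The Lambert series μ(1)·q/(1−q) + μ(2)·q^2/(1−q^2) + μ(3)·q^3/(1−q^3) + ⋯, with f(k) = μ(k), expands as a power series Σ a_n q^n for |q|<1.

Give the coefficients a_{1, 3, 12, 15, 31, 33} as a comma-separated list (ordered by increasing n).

d|1:{1}  Σμ=1=1
q^3  k|3↦μ(k): 3:-1 1:1  a_3=0
d|12:{1,2,3,4,6,12}  Σμ=1+(-1)+(-1)+0+1+0=0
q^15  k|15↦μ(k): 15:1 5:-1 3:-1 1:1  a_15=0
q^31  k|31↦μ(k): 31:-1 1:1  a_31=0
d|33:{1,3,11,33}  Σμ=1+(-1)+(-1)+1=0

1, 0, 0, 0, 0, 0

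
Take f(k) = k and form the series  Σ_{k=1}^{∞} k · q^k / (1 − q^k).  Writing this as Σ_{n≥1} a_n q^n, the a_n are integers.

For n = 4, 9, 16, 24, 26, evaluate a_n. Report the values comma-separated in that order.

7, 13, 31, 60, 42

d|4:{1,2,4}  Σf=1+2+4=7
d|9:{9,3,1}  Σf=9+3+1=13
q^16  k|16↦f(k): 1:1 2:2 4:4 8:8 16:16  a_16=31
n=24: 24·1 12·2 8·3 6·4 4·6 3·8 2·12 1·24  f→[24+12+8+6+4+3+2+1]=60
d|26:{1,2,13,26}  Σf=1+2+13+26=42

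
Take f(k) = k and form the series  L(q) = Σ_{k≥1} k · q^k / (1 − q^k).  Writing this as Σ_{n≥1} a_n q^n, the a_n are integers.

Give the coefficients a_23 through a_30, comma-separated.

q^23  k|23↦f(k): 23:23 1:1  a_23=24
[q^24] f(1)=1,f(2)=2,f(3)=3,f(4)=4,f(6)=6,f(8)=8,f(12)=12,f(24)=24 ⇒ 60
q^25  k|25↦f(k): 25:25 5:5 1:1  a_25=31
d|26:{26,13,2,1}  Σf=26+13+2+1=42
[q^27] f(1)=1,f(3)=3,f(9)=9,f(27)=27 ⇒ 40
d|28:{1,2,4,7,14,28}  Σf=1+2+4+7+14+28=56
[q^29] f(29)=29,f(1)=1 ⇒ 30
q^30  k|30↦f(k): 1:1 2:2 3:3 5:5 6:6 10:10 15:15 30:30  a_30=72

24, 60, 31, 42, 40, 56, 30, 72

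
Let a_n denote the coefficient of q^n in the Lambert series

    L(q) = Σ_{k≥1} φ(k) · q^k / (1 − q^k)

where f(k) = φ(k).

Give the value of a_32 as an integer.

q^32  k|32↦φ(k): 1:1 2:1 4:2 8:4 16:8 32:16  a_32=32

a_32 = 32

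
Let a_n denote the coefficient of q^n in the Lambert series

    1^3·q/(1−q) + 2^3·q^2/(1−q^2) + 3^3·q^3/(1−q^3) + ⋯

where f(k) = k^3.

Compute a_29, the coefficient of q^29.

n=29: 29·1 1·29  f→[24389+1]=24390

a_29 = 24390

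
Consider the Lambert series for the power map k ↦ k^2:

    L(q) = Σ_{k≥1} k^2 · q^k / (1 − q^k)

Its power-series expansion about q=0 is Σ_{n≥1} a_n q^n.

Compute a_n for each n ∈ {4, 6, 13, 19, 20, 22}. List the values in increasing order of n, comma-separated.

21, 50, 170, 362, 546, 610

n=4: 1·4 2·2 4·1  f→[1+4+16]=21
n=6: 1·6 2·3 3·2 6·1  f→[1+4+9+36]=50
d|13:{1,13}  Σf=1+169=170
d|19:{1,19}  Σf=1+361=362
q^20  k|20↦f(k): 20:400 10:100 5:25 4:16 2:4 1:1  a_20=546
q^22  k|22↦f(k): 22:484 11:121 2:4 1:1  a_22=610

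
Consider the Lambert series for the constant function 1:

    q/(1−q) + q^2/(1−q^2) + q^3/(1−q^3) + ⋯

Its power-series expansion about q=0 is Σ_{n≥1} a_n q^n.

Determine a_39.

q^39  k|39↦f(k): 1:1 3:1 13:1 39:1  a_39=4

a_39 = 4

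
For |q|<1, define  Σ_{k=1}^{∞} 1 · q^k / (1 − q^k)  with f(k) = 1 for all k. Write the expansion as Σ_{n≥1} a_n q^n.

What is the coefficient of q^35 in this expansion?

[q^35] f(35)=1,f(7)=1,f(5)=1,f(1)=1 ⇒ 4

a_35 = 4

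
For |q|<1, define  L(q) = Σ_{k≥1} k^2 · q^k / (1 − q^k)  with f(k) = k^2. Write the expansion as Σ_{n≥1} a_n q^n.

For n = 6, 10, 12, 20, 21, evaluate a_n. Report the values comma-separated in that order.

50, 130, 210, 546, 500

q^6  k|6↦f(k): 1:1 2:4 3:9 6:36  a_6=50
n=10: 1·10 2·5 5·2 10·1  f→[1+4+25+100]=130
q^12  k|12↦f(k): 1:1 2:4 3:9 4:16 6:36 12:144  a_12=210
n=20: 20·1 10·2 5·4 4·5 2·10 1·20  f→[400+100+25+16+4+1]=546
n=21: 21·1 7·3 3·7 1·21  f→[441+49+9+1]=500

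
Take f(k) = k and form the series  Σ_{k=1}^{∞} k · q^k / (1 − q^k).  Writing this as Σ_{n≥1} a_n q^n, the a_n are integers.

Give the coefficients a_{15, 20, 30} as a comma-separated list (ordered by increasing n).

d|15:{15,5,3,1}  Σf=15+5+3+1=24
[q^20] f(1)=1,f(2)=2,f(4)=4,f(5)=5,f(10)=10,f(20)=20 ⇒ 42
q^30  k|30↦f(k): 30:30 15:15 10:10 6:6 5:5 3:3 2:2 1:1  a_30=72

24, 42, 72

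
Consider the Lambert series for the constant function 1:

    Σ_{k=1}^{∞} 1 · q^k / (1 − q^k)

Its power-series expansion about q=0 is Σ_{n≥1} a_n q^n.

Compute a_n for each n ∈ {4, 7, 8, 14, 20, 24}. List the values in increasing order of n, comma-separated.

[q^4] f(1)=1,f(2)=1,f(4)=1 ⇒ 3
n=7: 7·1 1·7  f→[1+1]=2
q^8  k|8↦f(k): 8:1 4:1 2:1 1:1  a_8=4
q^14  k|14↦f(k): 1:1 2:1 7:1 14:1  a_14=4
n=20: 20·1 10·2 5·4 4·5 2·10 1·20  f→[1+1+1+1+1+1]=6
d|24:{1,2,3,4,6,8,12,24}  Σf=1+1+1+1+1+1+1+1=8

3, 2, 4, 4, 6, 8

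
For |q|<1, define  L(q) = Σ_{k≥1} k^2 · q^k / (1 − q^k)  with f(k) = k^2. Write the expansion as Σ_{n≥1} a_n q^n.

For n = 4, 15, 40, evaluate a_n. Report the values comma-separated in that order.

n=4: 4·1 2·2 1·4  f→[16+4+1]=21
q^15  k|15↦f(k): 1:1 3:9 5:25 15:225  a_15=260
d|40:{1,2,4,5,8,10,20,40}  Σf=1+4+16+25+64+100+400+1600=2210

21, 260, 2210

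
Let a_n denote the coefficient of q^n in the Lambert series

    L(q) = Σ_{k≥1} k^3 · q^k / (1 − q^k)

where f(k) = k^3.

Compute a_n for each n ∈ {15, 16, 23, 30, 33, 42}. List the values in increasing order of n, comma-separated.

3528, 4681, 12168, 31752, 37296, 86688

n=15: 15·1 5·3 3·5 1·15  f→[3375+125+27+1]=3528
q^16  k|16↦f(k): 1:1 2:8 4:64 8:512 16:4096  a_16=4681
n=23: 1·23 23·1  f→[1+12167]=12168
q^30  k|30↦f(k): 1:1 2:8 3:27 5:125 6:216 10:1000 15:3375 30:27000  a_30=31752
q^33  k|33↦f(k): 1:1 3:27 11:1331 33:35937  a_33=37296
[q^42] f(1)=1,f(2)=8,f(3)=27,f(6)=216,f(7)=343,f(14)=2744,f(21)=9261,f(42)=74088 ⇒ 86688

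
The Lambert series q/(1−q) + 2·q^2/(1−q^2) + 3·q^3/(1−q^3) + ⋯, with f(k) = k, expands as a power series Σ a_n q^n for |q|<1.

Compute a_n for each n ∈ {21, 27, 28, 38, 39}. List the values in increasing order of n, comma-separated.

32, 40, 56, 60, 56

n=21: 1·21 3·7 7·3 21·1  f→[1+3+7+21]=32
[q^27] f(1)=1,f(3)=3,f(9)=9,f(27)=27 ⇒ 40
d|28:{1,2,4,7,14,28}  Σf=1+2+4+7+14+28=56
[q^38] f(1)=1,f(2)=2,f(19)=19,f(38)=38 ⇒ 60
n=39: 1·39 3·13 13·3 39·1  f→[1+3+13+39]=56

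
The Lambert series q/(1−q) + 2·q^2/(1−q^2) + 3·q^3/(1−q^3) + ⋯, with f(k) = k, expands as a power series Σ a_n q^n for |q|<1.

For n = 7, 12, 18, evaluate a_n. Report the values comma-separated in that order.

8, 28, 39

[q^7] f(1)=1,f(7)=7 ⇒ 8
[q^12] f(12)=12,f(6)=6,f(4)=4,f(3)=3,f(2)=2,f(1)=1 ⇒ 28
n=18: 1·18 2·9 3·6 6·3 9·2 18·1  f→[1+2+3+6+9+18]=39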